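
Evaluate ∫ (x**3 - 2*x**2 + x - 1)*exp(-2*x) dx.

Use integration by parts with u = x**3 - 2*x**2 + x - 1, dv = exp(-2*x) dx, so v = -exp(-2*x)/2.
Apply parts 3 times (tabular method): alternate signs, differentiate u down to 0, integrate dv up.

(-4*x**3 + 2*x**2 - 2*x + 3)*exp(-2*x)/8 + C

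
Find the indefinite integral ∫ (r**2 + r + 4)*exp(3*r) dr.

Use integration by parts with u = r**2 + r + 4, dv = exp(3*r) dr, so v = exp(3*r)/3.
Apply parts 2 times (tabular method): alternate signs, differentiate u down to 0, integrate dv up.

(9*r**2 + 3*r + 35)*exp(3*r)/27 + C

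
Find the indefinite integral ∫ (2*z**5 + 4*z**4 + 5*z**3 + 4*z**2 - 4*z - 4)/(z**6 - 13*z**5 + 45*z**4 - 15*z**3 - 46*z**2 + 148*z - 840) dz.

Factor the denominator: (z - 7)*(z - 5)*(z - 3)*(z + 2)*(z**2 + 4).
Partial-fraction decomposition: -(1695*z + 3226)/(39962*(z**2 + 4)) + 1/(126*(z + 2)) + 193/(104*(z - 3)) - 9451/(812*(z - 5)) + 45097/(3816*(z - 7)).
Integrate each term; A/(z−a) gives A·log|z−a|; the (Bz+D)/(z²+p²) term gives a log and an atan.

45097*log(z - 7)/3816 - 9451*log(z - 5)/812 + 193*log(z - 3)/104 + log(z + 2)/126 - 1695*log(z**2 + 4)/79924 - 1613*atan(z/2)/39962 + C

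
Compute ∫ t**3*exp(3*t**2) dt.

(3*t**2 - 1)*exp(3*t**2)/18 + C

Let u = t², du = 2t dt; rewrite as (1/2)∫ u^1·exp(3u) du.
Now integrate by parts 1 time.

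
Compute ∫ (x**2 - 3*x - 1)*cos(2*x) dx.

Use integration by parts with u = x**2 - 3*x - 1, dv = cos(2*x) dx, so v = sin(2*x)/2.
Apply parts 2 times (tabular method): alternate signs, differentiate u down to 0, integrate dv up.

x**2*sin(2*x)/2 - 3*x*sin(2*x)/2 + x*cos(2*x)/2 - 3*sin(2*x)/4 - 3*cos(2*x)/4 + C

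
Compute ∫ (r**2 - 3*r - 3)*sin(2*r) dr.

Use integration by parts with u = r**2 - 3*r - 3, dv = sin(2*r) dr, so v = -cos(2*r)/2.
Apply parts 2 times (tabular method): alternate signs, differentiate u down to 0, integrate dv up.

-r**2*cos(2*r)/2 + r*sin(2*r)/2 + 3*r*cos(2*r)/2 - 3*sin(2*r)/4 + 7*cos(2*r)/4 + C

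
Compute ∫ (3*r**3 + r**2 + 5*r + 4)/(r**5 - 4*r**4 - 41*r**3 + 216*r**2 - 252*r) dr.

Factor the denominator: r*(r - 6)*(r - 3)*(r - 2)*(r + 7).
Partial-fraction decomposition: -337/(2730*(r + 7)) + 7/(12*(r - 2)) - 109/(90*(r - 3)) + 359/(468*(r - 6)) - 1/(63*r).
Integrate each term: A/(r−a) contributes A·log|r−a|.

-log(r)/63 + 359*log(r - 6)/468 - 109*log(r - 3)/90 + 7*log(r - 2)/12 - 337*log(r + 7)/2730 + C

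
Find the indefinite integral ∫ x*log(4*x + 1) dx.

x**2*log(4*x + 1)/2 - x**2/4 + x/8 - log(4*x + 1)/32 + C

Use integration by parts with u = log(4*x + 1), dv = x dx.
Then du = 4/(4*x + 1) dx and v = x**2/2.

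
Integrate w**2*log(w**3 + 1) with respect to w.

w**3*log(w**3 + 1)/3 - w**3/3 + log(w**3 + 1)/3 + C

Let u = w**3 + 1, so du = (3*w**2) dw.
The integral becomes (1/3)·∫ log(u) du; integrate by parts with u′=log(u), dv′=du.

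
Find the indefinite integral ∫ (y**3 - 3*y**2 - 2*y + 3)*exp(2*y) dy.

(4*y**3 - 18*y**2 + 10*y + 7)*exp(2*y)/8 + C

Use integration by parts with u = y**3 - 3*y**2 - 2*y + 3, dv = exp(2*y) dy, so v = exp(2*y)/2.
Apply parts 3 times (tabular method): alternate signs, differentiate u down to 0, integrate dv up.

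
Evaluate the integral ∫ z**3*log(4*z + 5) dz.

Use integration by parts with u = log(4*z + 5), dv = z**3 dz.
Then du = 4/(4*z + 5) dz and v = z**4/4.

z**4*log(4*z + 5)/4 - z**4/16 + 5*z**3/48 - 25*z**2/128 + 125*z/256 - 625*log(4*z + 5)/1024 + C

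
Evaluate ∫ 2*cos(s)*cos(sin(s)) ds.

Let u = sin(s), so du = (cos(s)) ds.
Rewriting, the integral becomes 2·∫ cos(u) du = 2·sin(u).
Substituting back, u = sin(s).

2*sin(sin(s)) + C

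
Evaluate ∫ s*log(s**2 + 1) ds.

Let u = s**2 + 1, so du = (2*s) ds.
The integral becomes (1/2)·∫ log(u) du; integrate by parts with u′=log(u), dv′=du.

s**2*log(s**2 + 1)/2 - s**2/2 + log(s**2 + 1)/2 + C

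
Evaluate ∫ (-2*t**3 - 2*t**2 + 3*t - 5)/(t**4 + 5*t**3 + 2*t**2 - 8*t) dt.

5*log(t)/8 - 2*log(t - 1)/5 - log(t + 2)/4 - 79*log(t + 4)/40 + C

Factor the denominator: t*(t - 1)*(t + 2)*(t + 4).
Partial-fraction decomposition: -79/(40*(t + 4)) - 1/(4*(t + 2)) - 2/(5*(t - 1)) + 5/(8*t).
Integrate each term: A/(t−a) contributes A·log|t−a|.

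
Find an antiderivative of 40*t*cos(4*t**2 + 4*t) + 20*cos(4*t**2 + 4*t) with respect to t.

5*sin(4*t**2 + 4*t) + C

Let u = 4*t**2 + 4*t, so du = (8*t + 4) dt.
Rewriting, the integral becomes 5·∫ cos(u) du = 5·sin(u).
Substituting back, u = 4*t**2 + 4*t.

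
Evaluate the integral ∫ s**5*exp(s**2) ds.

(s**4 - 2*s**2 + 2)*exp(s**2)/2 + C

Let u = s², du = 2s ds; rewrite as (1/2)∫ u^2·exp(1u) du.
Now integrate by parts 2 times.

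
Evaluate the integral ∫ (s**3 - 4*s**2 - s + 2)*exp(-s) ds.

Use integration by parts with u = s**3 - 4*s**2 - s + 2, dv = exp(-s) ds, so v = -exp(-s).
Apply parts 3 times (tabular method): alternate signs, differentiate u down to 0, integrate dv up.

(-s**3 + s**2 + 3*s + 1)*exp(-s) + C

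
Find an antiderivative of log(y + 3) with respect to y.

y*log(y + 3) - y + 3*log(y + 3) + C

Use integration by parts with u = log(y + 3), dv = dy.
Then du = 1/(y + 3) dy and v = y.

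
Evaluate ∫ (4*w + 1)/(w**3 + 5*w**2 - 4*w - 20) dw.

9*log(w - 2)/28 + 7*log(w + 2)/12 - 19*log(w + 5)/21 + C

Factor the denominator: (w - 2)*(w + 2)*(w + 5).
Partial-fraction decomposition: -19/(21*(w + 5)) + 7/(12*(w + 2)) + 9/(28*(w - 2)).
Integrate each term: A/(w−a) contributes A·log|w−a|.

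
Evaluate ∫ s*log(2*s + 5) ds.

Use integration by parts with u = log(2*s + 5), dv = s ds.
Then du = 2/(2*s + 5) ds and v = s**2/2.

s**2*log(2*s + 5)/2 - s**2/4 + 5*s/4 - 25*log(2*s + 5)/8 + C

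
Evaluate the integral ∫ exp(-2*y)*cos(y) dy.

exp(-2*y)*sin(y)/5 - 2*exp(-2*y)*cos(y)/5 + C

Let I denote the integral. Integrate by parts with u = cos(y), dv = exp(-2*y) dy, so v = -exp(-2*y)/2: I = -exp(-2*y)*cos(y)/2 − (1/2)·∫ exp(-2*y)*sin(y) dy.
Apply parts again with u = sin(y), dv = exp(-2*y) dy: ∫ exp(-2*y)*sin(y) dy = -exp(-2*y)*sin(y)/2 + (1/2)·I. Substituting back brings back I: I = exp(-2*y)*sin(y)/4 - exp(-2*y)*cos(y)/2 − (1/4)·I.
Solving for I: (1 + 1/4)·I equals the remaining terms, so I = (4/5)·(exp(-2*y)*sin(y)/4 - exp(-2*y)*cos(y)/2).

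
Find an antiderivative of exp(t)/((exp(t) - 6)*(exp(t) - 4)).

log(exp(t) - 6)/2 - log(exp(t) - 4)/2 + C

Let u = e^t, du = e^t dt.
The integral becomes ∫ du/((u-6)(u-4)); decompose into partial fractions.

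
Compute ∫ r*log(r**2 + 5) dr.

r**2*log(r**2 + 5)/2 - r**2/2 + 5*log(r**2 + 5)/2 + C

Let u = r**2 + 5, so du = (2*r) dr.
The integral becomes (1/2)·∫ log(u) du; integrate by parts with u′=log(u), dv′=du.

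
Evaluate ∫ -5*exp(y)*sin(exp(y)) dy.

5*cos(exp(y)) + C

Let u = exp(y), so du = (exp(y)) dy.
Rewriting, the integral becomes -5·∫ sin(u) du = -5·-cos(u).
Substituting back, u = exp(y).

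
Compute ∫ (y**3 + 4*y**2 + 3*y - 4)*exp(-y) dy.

(-y**3 - 7*y**2 - 17*y - 13)*exp(-y) + C

Use integration by parts with u = y**3 + 4*y**2 + 3*y - 4, dv = exp(-y) dy, so v = -exp(-y).
Apply parts 3 times (tabular method): alternate signs, differentiate u down to 0, integrate dv up.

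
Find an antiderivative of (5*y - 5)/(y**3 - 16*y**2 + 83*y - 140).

Factor the denominator: (y - 7)*(y - 5)*(y - 4).
Partial-fraction decomposition: 5/(y - 4) - 10/(y - 5) + 5/(y - 7).
Integrate each term: A/(y−a) contributes A·log|y−a|.

-10*log(y - 5) + 5*log(y**2 - 11*y + 28) + C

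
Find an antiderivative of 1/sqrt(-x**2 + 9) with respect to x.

Substitute x = 3·sin(θ), so dx = 3·cos(θ) dθ and the radical becomes sqrt(-x**2 + 9) = 3·cos(θ) by the Pythagorean identity.
Integrate the resulting trig expression in θ, then back-substitute θ = asin(x/3), sin(θ) = x/3, cos(θ) = sqrt(-x**2 + 9)/3 (absorbing any constant into C).

asin(x/3) + C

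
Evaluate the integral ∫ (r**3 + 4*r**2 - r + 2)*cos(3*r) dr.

r**3*sin(3*r)/3 + 4*r**2*sin(3*r)/3 + r**2*cos(3*r)/3 - 5*r*sin(3*r)/9 + 8*r*cos(3*r)/9 + 10*sin(3*r)/27 - 5*cos(3*r)/27 + C

Use integration by parts with u = r**3 + 4*r**2 - r + 2, dv = cos(3*r) dr, so v = sin(3*r)/3.
Apply parts 3 times (tabular method): alternate signs, differentiate u down to 0, integrate dv up.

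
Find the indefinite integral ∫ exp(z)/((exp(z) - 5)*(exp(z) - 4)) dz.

log(exp(z) - 5) - log(exp(z) - 4) + C

Let u = e^z, du = e^z dz.
The integral becomes ∫ du/((u-4)(u-5)); decompose into partial fractions.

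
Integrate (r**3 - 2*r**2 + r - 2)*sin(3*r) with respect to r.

Use integration by parts with u = r**3 - 2*r**2 + r - 2, dv = sin(3*r) dr, so v = -cos(3*r)/3.
Apply parts 3 times (tabular method): alternate signs, differentiate u down to 0, integrate dv up.

-r**3*cos(3*r)/3 + r**2*sin(3*r)/3 + 2*r**2*cos(3*r)/3 - 4*r*sin(3*r)/9 - r*cos(3*r)/9 + sin(3*r)/27 + 14*cos(3*r)/27 + C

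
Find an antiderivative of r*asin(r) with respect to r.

Use integration by parts with u = arcsin(r), dv = r dr.
Then du = 1/sqrt(-r**2 + 1) dr.

r**2*asin(r)/2 + r*sqrt(-r**2 + 1)/4 - asin(r)/4 + C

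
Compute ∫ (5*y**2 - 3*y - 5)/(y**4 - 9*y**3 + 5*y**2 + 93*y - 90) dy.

157*log(y - 6)/45 - 105*log(y - 5)/32 - 3*log(y - 1)/80 - 49*log(y + 3)/288 + C

Factor the denominator: (y - 6)*(y - 5)*(y - 1)*(y + 3).
Partial-fraction decomposition: -49/(288*(y + 3)) - 3/(80*(y - 1)) - 105/(32*(y - 5)) + 157/(45*(y - 6)).
Integrate each term: A/(y−a) contributes A·log|y−a|.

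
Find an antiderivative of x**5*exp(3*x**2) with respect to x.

Let u = x², du = 2x dx; rewrite as (1/2)∫ u^2·exp(3u) du.
Now integrate by parts 2 times.

(9*x**4 - 6*x**2 + 2)*exp(3*x**2)/54 + C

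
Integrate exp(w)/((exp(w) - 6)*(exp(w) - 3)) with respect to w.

log(exp(w) - 6)/3 - log(exp(w) - 3)/3 + C

Let u = e^w, du = e^w dw.
The integral becomes ∫ du/((u-3)(u-6)); decompose into partial fractions.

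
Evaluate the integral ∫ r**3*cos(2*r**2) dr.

Let u = r², du = 2r dr; rewrite as (1/2)∫ u^1·cos(2u) du.
Now integrate by parts 1 time.

r**2*sin(2*r**2)/4 + cos(2*r**2)/8 + C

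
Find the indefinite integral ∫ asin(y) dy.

y*asin(y) + sqrt(-y**2 + 1) + C

Use integration by parts with u = arcsin(y), dv = dy.
Then du = 1/sqrt(-y**2 + 1) dy.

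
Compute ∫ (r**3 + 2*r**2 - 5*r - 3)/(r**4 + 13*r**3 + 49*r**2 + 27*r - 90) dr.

-5*log(r - 1)/168 - log(r + 3)/8 - 53*log(r + 5)/12 + 39*log(r + 6)/7 + C

Factor the denominator: (r - 1)*(r + 3)*(r + 5)*(r + 6).
Partial-fraction decomposition: 39/(7*(r + 6)) - 53/(12*(r + 5)) - 1/(8*(r + 3)) - 5/(168*(r - 1)).
Integrate each term: A/(r−a) contributes A·log|r−a|.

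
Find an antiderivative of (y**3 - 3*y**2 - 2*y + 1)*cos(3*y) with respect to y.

Use integration by parts with u = y**3 - 3*y**2 - 2*y + 1, dv = cos(3*y) dy, so v = sin(3*y)/3.
Apply parts 3 times (tabular method): alternate signs, differentiate u down to 0, integrate dv up.

y**3*sin(3*y)/3 - y**2*sin(3*y) + y**2*cos(3*y)/3 - 8*y*sin(3*y)/9 - 2*y*cos(3*y)/3 + 5*sin(3*y)/9 - 8*cos(3*y)/27 + C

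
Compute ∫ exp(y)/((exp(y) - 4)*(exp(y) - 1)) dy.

Let u = e^y, du = e^y dy.
The integral becomes ∫ du/((u-1)(u-4)); decompose into partial fractions.

log(exp(y) - 4)/3 - log(exp(y) - 1)/3 + C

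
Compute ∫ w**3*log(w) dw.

w**4*log(w)/4 - w**4/16 + C

Use integration by parts with u = log(w), dv = w**3 dw.
Then du = 1/w dw and v = w**4/4.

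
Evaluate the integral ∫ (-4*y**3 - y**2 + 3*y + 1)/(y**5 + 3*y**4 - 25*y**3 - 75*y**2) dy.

-8*log(y)/225 - 509*log(y - 5)/2000 - 91*log(y + 3)/144 + 461*log(y + 5)/500 + 1/(75*y) + C

Factor the denominator: y**2*(y - 5)*(y + 3)*(y + 5).
Partial-fraction decomposition: 461/(500*(y + 5)) - 91/(144*(y + 3)) - 509/(2000*(y - 5)) - 8/(225*y) - 1/(75*y**2).
Integrate each term; A/(y−a) gives A·log|y−a|; A/(y−a)² gives −A/(y−a).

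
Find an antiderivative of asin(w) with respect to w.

w*asin(w) + sqrt(-w**2 + 1) + C

Use integration by parts with u = arcsin(w), dv = dw.
Then du = 1/sqrt(-w**2 + 1) dw.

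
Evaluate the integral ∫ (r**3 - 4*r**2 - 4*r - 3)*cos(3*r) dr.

r**3*sin(3*r)/3 - 4*r**2*sin(3*r)/3 + r**2*cos(3*r)/3 - 14*r*sin(3*r)/9 - 8*r*cos(3*r)/9 - 19*sin(3*r)/27 - 14*cos(3*r)/27 + C

Use integration by parts with u = r**3 - 4*r**2 - 4*r - 3, dv = cos(3*r) dr, so v = sin(3*r)/3.
Apply parts 3 times (tabular method): alternate signs, differentiate u down to 0, integrate dv up.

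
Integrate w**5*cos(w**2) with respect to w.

Let u = w², du = 2w dw; rewrite as (1/2)∫ u^2·cos(1u) du.
Now integrate by parts 2 times.

w**4*sin(w**2)/2 + w**2*cos(w**2) - sin(w**2) + C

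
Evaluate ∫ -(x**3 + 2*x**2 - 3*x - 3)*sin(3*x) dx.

Use integration by parts with u = x**3 + 2*x**2 - 3*x - 3, dv = -sin(3*x) dx, so v = cos(3*x)/3.
Apply parts 3 times (tabular method): alternate signs, differentiate u down to 0, integrate dv up.

x**3*cos(3*x)/3 - x**2*sin(3*x)/3 + 2*x**2*cos(3*x)/3 - 4*x*sin(3*x)/9 - 11*x*cos(3*x)/9 + 11*sin(3*x)/27 - 31*cos(3*x)/27 + C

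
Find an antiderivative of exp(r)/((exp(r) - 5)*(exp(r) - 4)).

Let u = e^r, du = e^r dr.
The integral becomes ∫ du/((u-5)(u-4)); decompose into partial fractions.

log(exp(r) - 5) - log(exp(r) - 4) + C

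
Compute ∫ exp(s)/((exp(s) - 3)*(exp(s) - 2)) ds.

log(exp(s) - 3) - log(exp(s) - 2) + C

Let u = e^s, du = e^s ds.
The integral becomes ∫ du/((u-3)(u-2)); decompose into partial fractions.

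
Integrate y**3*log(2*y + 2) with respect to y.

y**4*log(2*y + 2)/4 - y**4/16 + y**3/12 - y**2/8 + y/4 - log(y + 1)/4 + C

Use integration by parts with u = log(2*y + 2), dv = y**3 dy.
Then du = 2/(2*y + 2) dy and v = y**4/4.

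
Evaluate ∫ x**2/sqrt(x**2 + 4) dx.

x*sqrt(x**2 + 4)/2 - 2*log(x + sqrt(x**2 + 4)) + C

Substitute x = 2·tan(θ), so dx = 2·sec(θ)^2 dθ and the radical becomes sqrt(x**2 + 4) = 2·sec(θ) by the Pythagorean identity.
Integrate the resulting trig expression in θ, then back-substitute tan(θ) = x/2, sec(θ) = sqrt(x**2 + 4)/2 (absorbing any constant into C).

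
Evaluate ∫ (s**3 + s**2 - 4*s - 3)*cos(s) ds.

s**3*sin(s) + s**2*sin(s) + 3*s**2*cos(s) - 10*s*sin(s) + 2*s*cos(s) - 5*sin(s) - 10*cos(s) + C

Use integration by parts with u = s**3 + s**2 - 4*s - 3, dv = cos(s) ds, so v = sin(s).
Apply parts 3 times (tabular method): alternate signs, differentiate u down to 0, integrate dv up.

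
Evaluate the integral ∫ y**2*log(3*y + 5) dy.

y**3*log(3*y + 5)/3 - y**3/9 + 5*y**2/18 - 25*y/27 + 125*log(3*y + 5)/81 + C

Use integration by parts with u = log(3*y + 5), dv = y**2 dy.
Then du = 3/(3*y + 5) dy and v = y**3/3.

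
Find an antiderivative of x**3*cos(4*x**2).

x**2*sin(4*x**2)/8 + cos(4*x**2)/32 + C

Let u = x², du = 2x dx; rewrite as (1/2)∫ u^1·cos(4u) du.
Now integrate by parts 1 time.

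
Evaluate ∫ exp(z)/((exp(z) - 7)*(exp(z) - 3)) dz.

Let u = e^z, du = e^z dz.
The integral becomes ∫ du/((u-7)(u-3)); decompose into partial fractions.

log(exp(z) - 7)/4 - log(exp(z) - 3)/4 + C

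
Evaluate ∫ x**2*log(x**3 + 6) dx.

x**3*log(x**3 + 6)/3 - x**3/3 + 2*log(x**3 + 6) + C

Let u = x**3 + 6, so du = (3*x**2) dx.
The integral becomes (1/3)·∫ log(u) du; integrate by parts with u′=log(u), dv′=du.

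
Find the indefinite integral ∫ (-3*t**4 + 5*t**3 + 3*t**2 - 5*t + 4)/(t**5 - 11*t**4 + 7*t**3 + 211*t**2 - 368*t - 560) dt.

Factor the denominator: (t - 7)*(t - 5)*(t - 4)*(t + 1)*(t + 4).
Partial-fraction decomposition: -127/(297*(t + 4)) - 1/(180*(t + 1)) - 52/(15*(t - 4)) + 299/(27*(t - 5)) - 1343/(132*(t - 7)).
Integrate each term: A/(t−a) contributes A·log|t−a|.

-1343*log(t - 7)/132 + 299*log(t - 5)/27 - 52*log(t - 4)/15 - log(t + 1)/180 - 127*log(t + 4)/297 + C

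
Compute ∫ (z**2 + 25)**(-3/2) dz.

Substitute z = 5·tan(θ), so dz = 5·sec(θ)^2 dθ and the radical becomes sqrt(z**2 + 25) = 5·sec(θ) by the Pythagorean identity.
Integrate the resulting trig expression in θ, then back-substitute tan(θ) = z/5, sec(θ) = sqrt(z**2 + 25)/5 (absorbing any constant into C).

z/(25*sqrt(z**2 + 25)) + C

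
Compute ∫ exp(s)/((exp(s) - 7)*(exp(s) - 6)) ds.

Let u = e^s, du = e^s ds.
The integral becomes ∫ du/((u-7)(u-6)); decompose into partial fractions.

log(exp(s) - 7) - log(exp(s) - 6) + C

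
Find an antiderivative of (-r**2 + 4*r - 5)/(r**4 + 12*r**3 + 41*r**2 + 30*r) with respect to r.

Factor the denominator: r*(r + 1)*(r + 5)*(r + 6).
Partial-fraction decomposition: 13/(6*(r + 6)) - 5/(2*(r + 5)) + 1/(2*(r + 1)) - 1/(6*r).
Integrate each term: A/(r−a) contributes A·log|r−a|.

-log(r)/6 + log(r + 1)/2 - 5*log(r + 5)/2 + 13*log(r + 6)/6 + C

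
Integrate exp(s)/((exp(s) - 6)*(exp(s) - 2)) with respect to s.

Let u = e^s, du = e^s ds.
The integral becomes ∫ du/((u-2)(u-6)); decompose into partial fractions.

log(exp(s) - 6)/4 - log(exp(s) - 2)/4 + C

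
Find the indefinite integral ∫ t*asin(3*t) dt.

Use integration by parts with u = arcsin(3*t), dv = t dt.
Then du = 3/sqrt(-9*t**2 + 1) dt.

t**2*asin(3*t)/2 + t*sqrt(-9*t**2 + 1)/12 - asin(3*t)/36 + C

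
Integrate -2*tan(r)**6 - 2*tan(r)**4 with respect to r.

-2*tan(r)**5/5 + C

Let u = tan(r), so du = (tan(r)**2 + 1) dr.
Rewriting, the integral becomes -2·∫ u^4 du = -2·u^5/5.
Substituting back, u = tan(r).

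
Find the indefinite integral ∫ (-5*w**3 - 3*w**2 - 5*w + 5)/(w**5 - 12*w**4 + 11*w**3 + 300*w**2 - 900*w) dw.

Factor the denominator: w*(w - 6)**2*(w - 5)*(w + 5).
Partial-fraction decomposition: 58/(605*(w + 5)) - 72/(5*(w - 5)) + 62333/(4356*(w - 6)) - 1213/(66*(w - 6)**2) - 1/(180*w).
Integrate each term; A/(w−a) gives A·log|w−a|; A/(w−a)² gives −A/(w−a).

-log(w)/180 + 62333*log(w - 6)/4356 - 72*log(w - 5)/5 + 58*log(w + 5)/605 + 1213/(66*w - 396) + C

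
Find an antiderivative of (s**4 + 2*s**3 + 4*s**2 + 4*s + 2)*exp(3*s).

(27*s**4 + 18*s**3 + 90*s**2 + 48*s + 38)*exp(3*s)/81 + C

Use integration by parts with u = s**4 + 2*s**3 + 4*s**2 + 4*s + 2, dv = exp(3*s) ds, so v = exp(3*s)/3.
Apply parts 4 times (tabular method): alternate signs, differentiate u down to 0, integrate dv up.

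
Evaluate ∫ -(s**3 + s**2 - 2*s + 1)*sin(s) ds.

Use integration by parts with u = s**3 + s**2 - 2*s + 1, dv = -sin(s) ds, so v = cos(s).
Apply parts 3 times (tabular method): alternate signs, differentiate u down to 0, integrate dv up.

s**3*cos(s) - 3*s**2*sin(s) + s**2*cos(s) - 2*s*sin(s) - 8*s*cos(s) + 8*sin(s) - cos(s) + C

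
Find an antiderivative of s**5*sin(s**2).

Let u = s², du = 2s ds; rewrite as (1/2)∫ u^2·sin(1u) du.
Now integrate by parts 2 times.

-s**4*cos(s**2)/2 + s**2*sin(s**2) + cos(s**2) + C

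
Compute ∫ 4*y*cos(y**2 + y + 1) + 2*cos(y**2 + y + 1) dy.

2*sin(y**2 + y + 1) + C

Let u = y**2 + y + 1, so du = (2*y + 1) dy.
Rewriting, the integral becomes 2·∫ cos(u) du = 2·sin(u).
Substituting back, u = y**2 + y + 1.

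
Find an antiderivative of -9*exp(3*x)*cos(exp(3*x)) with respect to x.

Let u = exp(3*x), so du = (3*exp(3*x)) dx.
Rewriting, the integral becomes -3·∫ cos(u) du = -3·sin(u).
Substituting back, u = exp(3*x).

-3*sin(exp(3*x)) + C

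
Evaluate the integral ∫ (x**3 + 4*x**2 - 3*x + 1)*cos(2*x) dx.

Use integration by parts with u = x**3 + 4*x**2 - 3*x + 1, dv = cos(2*x) dx, so v = sin(2*x)/2.
Apply parts 3 times (tabular method): alternate signs, differentiate u down to 0, integrate dv up.

x**3*sin(2*x)/2 + 2*x**2*sin(2*x) + 3*x**2*cos(2*x)/4 - 9*x*sin(2*x)/4 + 2*x*cos(2*x) - sin(2*x)/2 - 9*cos(2*x)/8 + C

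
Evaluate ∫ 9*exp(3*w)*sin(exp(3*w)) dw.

-3*cos(exp(3*w)) + C

Let u = exp(3*w), so du = (3*exp(3*w)) dw.
Rewriting, the integral becomes 3·∫ sin(u) du = 3·-cos(u).
Substituting back, u = exp(3*w).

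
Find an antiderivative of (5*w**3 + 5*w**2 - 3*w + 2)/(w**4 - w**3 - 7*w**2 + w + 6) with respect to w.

Factor the denominator: (w - 3)*(w - 1)*(w + 1)*(w + 2).
Partial-fraction decomposition: 4/(5*(w + 2)) + 5/(8*(w + 1)) - 3/(4*(w - 1)) + 173/(40*(w - 3)).
Integrate each term: A/(w−a) contributes A·log|w−a|.

173*log(w - 3)/40 - 3*log(w - 1)/4 + 5*log(w + 1)/8 + 4*log(w + 2)/5 + C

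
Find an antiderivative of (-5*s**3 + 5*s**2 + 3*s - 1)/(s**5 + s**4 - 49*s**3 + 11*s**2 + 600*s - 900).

-81*log(s - 5)/110 + 41*log(s - 3)/72 - 5*log(s - 2)/56 - 367*log(s + 5)/280 + 1241*log(s + 6)/792 + C

Factor the denominator: (s - 5)*(s - 3)*(s - 2)*(s + 5)*(s + 6).
Partial-fraction decomposition: 1241/(792*(s + 6)) - 367/(280*(s + 5)) - 5/(56*(s - 2)) + 41/(72*(s - 3)) - 81/(110*(s - 5)).
Integrate each term: A/(s−a) contributes A·log|s−a|.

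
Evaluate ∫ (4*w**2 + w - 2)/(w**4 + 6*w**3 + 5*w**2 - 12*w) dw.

log(w)/6 + 3*log(w - 1)/20 + 31*log(w + 3)/12 - 29*log(w + 4)/10 + C

Factor the denominator: w*(w - 1)*(w + 3)*(w + 4).
Partial-fraction decomposition: -29/(10*(w + 4)) + 31/(12*(w + 3)) + 3/(20*(w - 1)) + 1/(6*w).
Integrate each term: A/(w−a) contributes A·log|w−a|.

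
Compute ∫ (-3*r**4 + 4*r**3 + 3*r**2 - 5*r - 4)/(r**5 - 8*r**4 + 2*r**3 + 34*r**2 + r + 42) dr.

Factor the denominator: (r - 7)*(r - 3)*(r + 2)*(r**2 + 1).
Partial-fraction decomposition: -(9*r + 10)/(50*(r**2 + 1)) - 62/(225*(r + 2)) + 127/(200*(r - 3)) - 5723/(1800*(r - 7)).
Integrate each term; A/(r−a) gives A·log|r−a|; the (Br+D)/(r²+p²) term gives a log and an atan.

-5723*log(r - 7)/1800 + 127*log(r - 3)/200 - 62*log(r + 2)/225 - 9*log(r**2 + 1)/100 - atan(r)/5 + C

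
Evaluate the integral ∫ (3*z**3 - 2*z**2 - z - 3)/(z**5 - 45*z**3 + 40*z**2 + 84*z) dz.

Factor the denominator: z*(z - 6)*(z - 2)*(z + 1)*(z + 7).
Partial-fraction decomposition: -1123/(4914*(z + 7)) + 1/(18*(z + 1)) - 11/(216*(z - 2)) + 27/(104*(z - 6)) - 1/(28*z).
Integrate each term: A/(z−a) contributes A·log|z−a|.

-log(z)/28 + 27*log(z - 6)/104 - 11*log(z - 2)/216 + log(z + 1)/18 - 1123*log(z + 7)/4914 + C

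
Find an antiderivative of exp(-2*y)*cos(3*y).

Let I denote the integral. Integrate by parts with u = cos(3*y), dv = exp(-2*y) dy, so v = -exp(-2*y)/2: I = -exp(-2*y)*cos(3*y)/2 − (3/2)·∫ exp(-2*y)*sin(3*y) dy.
Apply parts again with u = sin(3*y), dv = exp(-2*y) dy: ∫ exp(-2*y)*sin(3*y) dy = -exp(-2*y)*sin(3*y)/2 + (3/2)·I. Substituting back brings back I: I = 3*exp(-2*y)*sin(3*y)/4 - exp(-2*y)*cos(3*y)/2 − (9/4)·I.
Solving for I: (1 + 9/4)·I equals the remaining terms, so I = (4/13)·(3*exp(-2*y)*sin(3*y)/4 - exp(-2*y)*cos(3*y)/2).

3*exp(-2*y)*sin(3*y)/13 - 2*exp(-2*y)*cos(3*y)/13 + C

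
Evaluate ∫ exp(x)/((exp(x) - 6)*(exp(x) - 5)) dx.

Let u = e^x, du = e^x dx.
The integral becomes ∫ du/((u-6)(u-5)); decompose into partial fractions.

log(exp(x) - 6) - log(exp(x) - 5) + C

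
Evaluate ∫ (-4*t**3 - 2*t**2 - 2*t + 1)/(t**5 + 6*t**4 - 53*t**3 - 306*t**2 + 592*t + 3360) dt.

-947*log(t - 6)/2860 + 295*log(t - 4)/1584 + 233*log(t + 4)/240 - 461*log(t + 5)/198 + 1289*log(t + 7)/858 + C

Factor the denominator: (t - 6)*(t - 4)*(t + 4)*(t + 5)*(t + 7).
Partial-fraction decomposition: 1289/(858*(t + 7)) - 461/(198*(t + 5)) + 233/(240*(t + 4)) + 295/(1584*(t - 4)) - 947/(2860*(t - 6)).
Integrate each term: A/(t−a) contributes A·log|t−a|.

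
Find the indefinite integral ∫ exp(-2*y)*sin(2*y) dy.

Let I denote the integral. Integrate by parts with u = sin(2*y), dv = exp(-2*y) dy, so v = -exp(-2*y)/2: I = -exp(-2*y)*sin(2*y)/2 + ∫ exp(-2*y)*cos(2*y) dy.
Apply parts again with u = cos(2*y), dv = exp(-2*y) dy: ∫ exp(-2*y)*cos(2*y) dy = -exp(-2*y)*cos(2*y)/2 − I. Substituting back brings back I: I = -exp(-2*y)*sin(2*y)/2 - exp(-2*y)*cos(2*y)/2 − I.
Solving for I: (1 + 1)·I equals the remaining terms, so I = (1/2)·(-exp(-2*y)*sin(2*y)/2 - exp(-2*y)*cos(2*y)/2).

-exp(-2*y)*sin(2*y)/4 - exp(-2*y)*cos(2*y)/4 + C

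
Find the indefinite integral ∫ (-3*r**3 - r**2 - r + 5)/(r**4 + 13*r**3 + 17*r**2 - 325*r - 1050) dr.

Factor the denominator: (r - 5)*(r + 5)*(r + 6)*(r + 7).
Partial-fraction decomposition: -124/(3*(r + 7)) + 623/(11*(r + 6)) - 18/(r + 5) - 10/(33*(r - 5)).
Integrate each term: A/(r−a) contributes A·log|r−a|.

-10*log(r - 5)/33 - 18*log(r + 5) + 623*log(r + 6)/11 - 124*log(r + 7)/3 + C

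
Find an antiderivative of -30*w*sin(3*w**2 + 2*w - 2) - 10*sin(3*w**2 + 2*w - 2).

Let u = 3*w**2 + 2*w - 2, so du = (6*w + 2) dw.
Rewriting, the integral becomes -5·∫ sin(u) du = -5·-cos(u).
Substituting back, u = 3*w**2 + 2*w - 2.

5*cos(3*w**2 + 2*w - 2) + C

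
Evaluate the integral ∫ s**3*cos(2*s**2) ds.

s**2*sin(2*s**2)/4 + cos(2*s**2)/8 + C

Let u = s², du = 2s ds; rewrite as (1/2)∫ u^1·cos(2u) du.
Now integrate by parts 1 time.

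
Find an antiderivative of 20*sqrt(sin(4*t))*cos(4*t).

Let u = sin(4*t), so du = (4*cos(4*t)) dt.
Rewriting, the integral becomes 5·∫ √u du = 5·(2/3)u^(3/2).
Substituting back, u = sin(4*t).

10*sin(4*t)**(3/2)/3 + C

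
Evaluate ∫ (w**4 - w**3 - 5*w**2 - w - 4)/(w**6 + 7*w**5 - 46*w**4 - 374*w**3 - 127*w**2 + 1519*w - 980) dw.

Factor the denominator: (w - 7)*(w - 1)**2*(w + 4)*(w + 5)*(w + 7).
Partial-fraction decomposition: -417/(896*(w + 7)) + 313/(432*(w + 5)) - 16/(55*(w + 4)) + 3/(640*(w - 1)) + 1/(144*(w - 1)**2) + 901/(33264*(w - 7)).
Integrate each term; A/(w−a) gives A·log|w−a|; A/(w−a)² gives −A/(w−a).

901*log(w - 7)/33264 + 3*log(w - 1)/640 - 16*log(w + 4)/55 + 313*log(w + 5)/432 - 417*log(w + 7)/896 - 1/(144*w - 144) + C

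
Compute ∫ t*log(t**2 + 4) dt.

Let u = t**2 + 4, so du = (2*t) dt.
The integral becomes (1/2)·∫ log(u) du; integrate by parts with u′=log(u), dv′=du.

t**2*log(t**2 + 4)/2 - t**2/2 + 2*log(t**2 + 4) + C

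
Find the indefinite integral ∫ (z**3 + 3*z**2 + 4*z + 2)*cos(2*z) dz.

z**3*sin(2*z)/2 + 3*z**2*sin(2*z)/2 + 3*z**2*cos(2*z)/4 + 5*z*sin(2*z)/4 + 3*z*cos(2*z)/2 + sin(2*z)/4 + 5*cos(2*z)/8 + C

Use integration by parts with u = z**3 + 3*z**2 + 4*z + 2, dv = cos(2*z) dz, so v = sin(2*z)/2.
Apply parts 3 times (tabular method): alternate signs, differentiate u down to 0, integrate dv up.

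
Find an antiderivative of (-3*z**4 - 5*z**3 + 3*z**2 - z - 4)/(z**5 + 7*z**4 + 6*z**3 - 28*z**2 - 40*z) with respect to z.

log(z)/10 - 41*log(z - 2)/112 + 143*log(z + 2)/144 - 1174*log(z + 5)/315 - 1/(12*z + 24) + C

Factor the denominator: z*(z - 2)*(z + 2)**2*(z + 5).
Partial-fraction decomposition: -1174/(315*(z + 5)) + 143/(144*(z + 2)) + 1/(12*(z + 2)**2) - 41/(112*(z - 2)) + 1/(10*z).
Integrate each term; A/(z−a) gives A·log|z−a|; A/(z−a)² gives −A/(z−a).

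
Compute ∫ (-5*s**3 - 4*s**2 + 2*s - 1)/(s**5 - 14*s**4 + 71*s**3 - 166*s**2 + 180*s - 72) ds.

-1213*log(s - 6)/240 + 83*log(s - 3)/3 - 349*log(s - 2)/16 - 4*log(s - 1)/5 + 53/(4*s - 8) + C

Factor the denominator: (s - 6)*(s - 3)*(s - 2)**2*(s - 1).
Partial-fraction decomposition: -4/(5*(s - 1)) - 349/(16*(s - 2)) - 53/(4*(s - 2)**2) + 83/(3*(s - 3)) - 1213/(240*(s - 6)).
Integrate each term; A/(s−a) gives A·log|s−a|; A/(s−a)² gives −A/(s−a).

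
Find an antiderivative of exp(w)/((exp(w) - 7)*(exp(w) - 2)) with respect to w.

log(exp(w) - 7)/5 - log(exp(w) - 2)/5 + C

Let u = e^w, du = e^w dw.
The integral becomes ∫ du/((u-7)(u-2)); decompose into partial fractions.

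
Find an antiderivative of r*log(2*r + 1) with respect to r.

Use integration by parts with u = log(2*r + 1), dv = r dr.
Then du = 2/(2*r + 1) dr and v = r**2/2.

r**2*log(2*r + 1)/2 - r**2/4 + r/4 - log(2*r + 1)/8 + C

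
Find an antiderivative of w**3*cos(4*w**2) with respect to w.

w**2*sin(4*w**2)/8 + cos(4*w**2)/32 + C

Let u = w², du = 2w dw; rewrite as (1/2)∫ u^1·cos(4u) du.
Now integrate by parts 1 time.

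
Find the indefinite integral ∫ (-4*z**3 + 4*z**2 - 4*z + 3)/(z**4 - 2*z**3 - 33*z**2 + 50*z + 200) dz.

-417*log(z - 5)/70 + 205*log(z - 4)/54 + 59*log(z + 2)/126 - 623*log(z + 5)/270 + C

Factor the denominator: (z - 5)*(z - 4)*(z + 2)*(z + 5).
Partial-fraction decomposition: -623/(270*(z + 5)) + 59/(126*(z + 2)) + 205/(54*(z - 4)) - 417/(70*(z - 5)).
Integrate each term: A/(z−a) contributes A·log|z−a|.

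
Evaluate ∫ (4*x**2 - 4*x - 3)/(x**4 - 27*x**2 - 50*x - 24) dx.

Factor the denominator: (x - 6)*(x + 1)**2*(x + 4).
Partial-fraction decomposition: -77/(90*(x + 4)) + 272/(441*(x + 1)) - 5/(21*(x + 1)**2) + 117/(490*(x - 6)).
Integrate each term; A/(x−a) gives A·log|x−a|; A/(x−a)² gives −A/(x−a).

117*log(x - 6)/490 + 272*log(x + 1)/441 - 77*log(x + 4)/90 + 5/(21*x + 21) + C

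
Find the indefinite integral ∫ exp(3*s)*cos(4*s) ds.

4*exp(3*s)*sin(4*s)/25 + 3*exp(3*s)*cos(4*s)/25 + C

Let I denote the integral. Integrate by parts with u = cos(4*s), dv = exp(3*s) ds, so v = exp(3*s)/3: I = exp(3*s)*cos(4*s)/3 + (4/3)·∫ exp(3*s)*sin(4*s) ds.
Apply parts again with u = sin(4*s), dv = exp(3*s) ds: ∫ exp(3*s)*sin(4*s) ds = exp(3*s)*sin(4*s)/3 − (4/3)·I. Substituting back brings back I: I = 4*exp(3*s)*sin(4*s)/9 + exp(3*s)*cos(4*s)/3 − (16/9)·I.
Solving for I: (1 + 16/9)·I equals the remaining terms, so I = (9/25)·(4*exp(3*s)*sin(4*s)/9 + exp(3*s)*cos(4*s)/3).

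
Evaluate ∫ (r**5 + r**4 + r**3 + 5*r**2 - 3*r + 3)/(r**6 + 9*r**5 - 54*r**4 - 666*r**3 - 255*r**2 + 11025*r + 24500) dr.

899*log(r - 7)/2016 - 997*log(r - 5)/5400 - 67*log(r + 4)/27 - 28529*log(r + 5)/7200 + 905*log(r + 7)/126 - 1241/(120*r + 600) + C

Factor the denominator: (r - 7)*(r - 5)*(r + 4)*(r + 5)**2*(r + 7).
Partial-fraction decomposition: 905/(126*(r + 7)) - 28529/(7200*(r + 5)) + 1241/(120*(r + 5)**2) - 67/(27*(r + 4)) - 997/(5400*(r - 5)) + 899/(2016*(r - 7)).
Integrate each term; A/(r−a) gives A·log|r−a|; A/(r−a)² gives −A/(r−a).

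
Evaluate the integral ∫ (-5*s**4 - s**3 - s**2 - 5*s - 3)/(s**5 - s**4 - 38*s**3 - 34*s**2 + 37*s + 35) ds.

-4145*log(s - 7)/1536 + 5*log(s - 1)/48 + 103*log(s + 1)/512 - 1001*log(s + 5)/384 + 3/(64*s + 64) + C

Factor the denominator: (s - 7)*(s - 1)*(s + 1)**2*(s + 5).
Partial-fraction decomposition: -1001/(384*(s + 5)) + 103/(512*(s + 1)) - 3/(64*(s + 1)**2) + 5/(48*(s - 1)) - 4145/(1536*(s - 7)).
Integrate each term; A/(s−a) gives A·log|s−a|; A/(s−a)² gives −A/(s−a).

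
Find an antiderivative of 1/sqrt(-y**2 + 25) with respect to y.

asin(y/5) + C

Substitute y = 5·sin(θ), so dy = 5·cos(θ) dθ and the radical becomes sqrt(-y**2 + 25) = 5·cos(θ) by the Pythagorean identity.
Integrate the resulting trig expression in θ, then back-substitute θ = asin(y/5), sin(θ) = y/5, cos(θ) = sqrt(-y**2 + 25)/5 (absorbing any constant into C).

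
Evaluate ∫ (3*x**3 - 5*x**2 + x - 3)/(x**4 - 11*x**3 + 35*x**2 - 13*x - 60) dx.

Factor the denominator: (x - 5)*(x - 4)*(x - 3)*(x + 1).
Partial-fraction decomposition: 1/(10*(x + 1)) + 9/(2*(x - 3)) - 113/(5*(x - 4)) + 21/(x - 5).
Integrate each term: A/(x−a) contributes A·log|x−a|.

21*log(x - 5) - 113*log(x - 4)/5 + 9*log(x - 3)/2 + log(x + 1)/10 + C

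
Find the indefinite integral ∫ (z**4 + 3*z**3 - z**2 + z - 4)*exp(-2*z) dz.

Use integration by parts with u = z**4 + 3*z**3 - z**2 + z - 4, dv = exp(-2*z) dz, so v = -exp(-2*z)/2.
Apply parts 4 times (tabular method): alternate signs, differentiate u down to 0, integrate dv up.

(-4*z**4 - 20*z**3 - 26*z**2 - 30*z + 1)*exp(-2*z)/8 + C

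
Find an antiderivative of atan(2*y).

Use integration by parts with u = arctan(2*y), dv = dy.
Then du = 2/(4*y**2 + 1) dy.

y*atan(2*y) - log(4*y**2 + 1)/4 + C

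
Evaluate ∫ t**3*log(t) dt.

Use integration by parts with u = log(t), dv = t**3 dt.
Then du = 1/t dt and v = t**4/4.

t**4*log(t)/4 - t**4/16 + C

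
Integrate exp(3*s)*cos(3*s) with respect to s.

Let I denote the integral. Integrate by parts with u = cos(3*s), dv = exp(3*s) ds, so v = exp(3*s)/3: I = exp(3*s)*cos(3*s)/3 + ∫ exp(3*s)*sin(3*s) ds.
Apply parts again with u = sin(3*s), dv = exp(3*s) ds: ∫ exp(3*s)*sin(3*s) ds = exp(3*s)*sin(3*s)/3 − I. Substituting back brings back I: I = exp(3*s)*sin(3*s)/3 + exp(3*s)*cos(3*s)/3 − I.
Solving for I: (1 + 1)·I equals the remaining terms, so I = (1/2)·(exp(3*s)*sin(3*s)/3 + exp(3*s)*cos(3*s)/3).

exp(3*s)*sin(3*s)/6 + exp(3*s)*cos(3*s)/6 + C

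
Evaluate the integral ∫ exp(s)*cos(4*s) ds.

Let I denote the integral. Integrate by parts with u = cos(4*s), dv = exp(s) ds, so v = exp(s): I = exp(s)*cos(4*s) + 4·∫ exp(s)*sin(4*s) ds.
Apply parts again with u = sin(4*s), dv = exp(s) ds: ∫ exp(s)*sin(4*s) ds = exp(s)*sin(4*s) − 4·I. Substituting back brings back I: I = 4*exp(s)*sin(4*s) + exp(s)*cos(4*s) − 16·I.
Solving for I: (1 + 16)·I equals the remaining terms, so I = (1/17)·(4*exp(s)*sin(4*s) + exp(s)*cos(4*s)).

4*exp(s)*sin(4*s)/17 + exp(s)*cos(4*s)/17 + C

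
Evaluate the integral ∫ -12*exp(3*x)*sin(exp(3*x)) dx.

Let u = exp(3*x), so du = (3*exp(3*x)) dx.
Rewriting, the integral becomes -4·∫ sin(u) du = -4·-cos(u).
Substituting back, u = exp(3*x).

4*cos(exp(3*x)) + C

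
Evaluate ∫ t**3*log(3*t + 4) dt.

t**4*log(3*t + 4)/4 - t**4/16 + t**3/9 - 2*t**2/9 + 16*t/27 - 64*log(3*t + 4)/81 + C

Use integration by parts with u = log(3*t + 4), dv = t**3 dt.
Then du = 3/(3*t + 4) dt and v = t**4/4.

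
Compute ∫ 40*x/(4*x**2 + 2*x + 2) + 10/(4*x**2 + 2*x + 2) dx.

Let u = 4*x**2 + 2*x + 2, so du = (8*x + 2) dx.
Rewriting, the integral becomes 5·∫ 1/u du = 5·log(u).
Substituting back, u = 4*x**2 + 2*x + 2.

5*log(4*x**2 + 2*x + 2) + C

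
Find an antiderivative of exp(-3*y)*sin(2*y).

-3*exp(-3*y)*sin(2*y)/13 - 2*exp(-3*y)*cos(2*y)/13 + C

Let I denote the integral. Integrate by parts with u = sin(2*y), dv = exp(-3*y) dy, so v = -exp(-3*y)/3: I = -exp(-3*y)*sin(2*y)/3 + (2/3)·∫ exp(-3*y)*cos(2*y) dy.
Apply parts again with u = cos(2*y), dv = exp(-3*y) dy: ∫ exp(-3*y)*cos(2*y) dy = -exp(-3*y)*cos(2*y)/3 − (2/3)·I. Substituting back brings back I: I = -exp(-3*y)*sin(2*y)/3 - 2*exp(-3*y)*cos(2*y)/9 − (4/9)·I.
Solving for I: (1 + 4/9)·I equals the remaining terms, so I = (9/13)·(-exp(-3*y)*sin(2*y)/3 - 2*exp(-3*y)*cos(2*y)/9).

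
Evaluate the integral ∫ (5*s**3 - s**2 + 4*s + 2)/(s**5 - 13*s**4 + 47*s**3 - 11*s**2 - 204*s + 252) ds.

Factor the denominator: (s - 7)*(s - 3)**2*(s - 2)*(s + 2).
Partial-fraction decomposition: -1/(18*(s + 2)) - 23/(10*(s - 2)) - 7/(s - 3)**2 + 106/(45*(s - 7)).
Integrate each term; A/(s−a) gives A·log|s−a|; A/(s−a)² gives −A/(s−a).

106*log(s - 7)/45 - 23*log(s - 2)/10 - log(s + 2)/18 + 7/(s - 3) + C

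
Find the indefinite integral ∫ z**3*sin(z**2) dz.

-z**2*cos(z**2)/2 + sin(z**2)/2 + C

Let u = z², du = 2z dz; rewrite as (1/2)∫ u^1·sin(1u) du.
Now integrate by parts 1 time.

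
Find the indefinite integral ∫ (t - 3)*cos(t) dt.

Use integration by parts with u = t - 3, dv = cos(t) dt, so v = sin(t).
Apply parts 1 times (tabular method): alternate signs, differentiate u down to 0, integrate dv up.

t*sin(t) - 3*sin(t) + cos(t) + C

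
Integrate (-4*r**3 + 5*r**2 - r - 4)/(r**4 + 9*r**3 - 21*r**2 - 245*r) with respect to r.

Factor the denominator: r*(r - 5)*(r + 7)**2.
Partial-fraction decomposition: -512/(147*(r + 7)) + 135/(7*(r + 7)**2) - 8/(15*(r - 5)) + 4/(245*r).
Integrate each term; A/(r−a) gives A·log|r−a|; A/(r−a)² gives −A/(r−a).

4*log(r)/245 - 8*log(r - 5)/15 - 512*log(r + 7)/147 - 135/(7*r + 49) + C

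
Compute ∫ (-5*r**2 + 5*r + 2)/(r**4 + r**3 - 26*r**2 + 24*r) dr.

log(r)/12 - 29*log(r - 4)/60 - 2*log(r - 1)/21 + 52*log(r + 6)/105 + C

Factor the denominator: r*(r - 4)*(r - 1)*(r + 6).
Partial-fraction decomposition: 52/(105*(r + 6)) - 2/(21*(r - 1)) - 29/(60*(r - 4)) + 1/(12*r).
Integrate each term: A/(r−a) contributes A·log|r−a|.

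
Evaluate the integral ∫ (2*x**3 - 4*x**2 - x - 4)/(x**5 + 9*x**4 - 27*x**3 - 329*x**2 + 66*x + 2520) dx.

47*log(x - 5)/792 - 11*log(x - 3)/1260 - 32*log(x + 4)/63 + 287*log(x + 6)/99 - 293*log(x + 7)/120 + C

Factor the denominator: (x - 5)*(x - 3)*(x + 4)*(x + 6)*(x + 7).
Partial-fraction decomposition: -293/(120*(x + 7)) + 287/(99*(x + 6)) - 32/(63*(x + 4)) - 11/(1260*(x - 3)) + 47/(792*(x - 5)).
Integrate each term: A/(x−a) contributes A·log|x−a|.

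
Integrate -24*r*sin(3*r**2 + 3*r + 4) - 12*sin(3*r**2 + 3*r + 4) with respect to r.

4*cos(3*r**2 + 3*r + 4) + C

Let u = 3*r**2 + 3*r + 4, so du = (6*r + 3) dr.
Rewriting, the integral becomes -4·∫ sin(u) du = -4·-cos(u).
Substituting back, u = 3*r**2 + 3*r + 4.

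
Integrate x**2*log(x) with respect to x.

x**3*log(x)/3 - x**3/9 + C

Use integration by parts with u = log(x), dv = x**2 dx.
Then du = 1/x dx and v = x**3/3.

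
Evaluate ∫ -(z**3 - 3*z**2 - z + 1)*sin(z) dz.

Use integration by parts with u = z**3 - 3*z**2 - z + 1, dv = -sin(z) dz, so v = cos(z).
Apply parts 3 times (tabular method): alternate signs, differentiate u down to 0, integrate dv up.

z**3*cos(z) - 3*z**2*sin(z) - 3*z**2*cos(z) + 6*z*sin(z) - 7*z*cos(z) + 7*sin(z) + 7*cos(z) + C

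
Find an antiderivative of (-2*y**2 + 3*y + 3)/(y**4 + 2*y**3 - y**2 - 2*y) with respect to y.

-3*log(y)/2 + 2*log(y - 1)/3 - log(y + 1) + 11*log(y + 2)/6 + C

Factor the denominator: y*(y - 1)*(y + 1)*(y + 2).
Partial-fraction decomposition: 11/(6*(y + 2)) - 1/(y + 1) + 2/(3*(y - 1)) - 3/(2*y).
Integrate each term: A/(y−a) contributes A·log|y−a|.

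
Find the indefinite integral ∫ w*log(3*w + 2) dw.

w**2*log(3*w + 2)/2 - w**2/4 + w/3 - 2*log(3*w + 2)/9 + C

Use integration by parts with u = log(3*w + 2), dv = w dw.
Then du = 3/(3*w + 2) dw and v = w**2/2.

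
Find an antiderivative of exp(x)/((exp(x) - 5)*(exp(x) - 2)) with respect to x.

Let u = e^x, du = e^x dx.
The integral becomes ∫ du/((u-2)(u-5)); decompose into partial fractions.

log(exp(x) - 5)/3 - log(exp(x) - 2)/3 + C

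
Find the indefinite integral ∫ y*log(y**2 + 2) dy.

y**2*log(y**2 + 2)/2 - y**2/2 + log(y**2 + 2) + C

Let u = y**2 + 2, so du = (2*y) dy.
The integral becomes (1/2)·∫ log(u) du; integrate by parts with u′=log(u), dv′=du.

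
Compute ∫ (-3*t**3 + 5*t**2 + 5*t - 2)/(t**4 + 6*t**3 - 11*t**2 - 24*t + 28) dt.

log(t - 2)/9 - 5*log(t - 1)/24 + 8*log(t + 2)/15 - 1237*log(t + 7)/360 + C

Factor the denominator: (t - 2)*(t - 1)*(t + 2)*(t + 7).
Partial-fraction decomposition: -1237/(360*(t + 7)) + 8/(15*(t + 2)) - 5/(24*(t - 1)) + 1/(9*(t - 2)).
Integrate each term: A/(t−a) contributes A·log|t−a|.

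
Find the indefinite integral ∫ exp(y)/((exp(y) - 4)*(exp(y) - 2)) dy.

log(exp(y) - 4)/2 - log(exp(y) - 2)/2 + C

Let u = e^y, du = e^y dy.
The integral becomes ∫ du/((u-4)(u-2)); decompose into partial fractions.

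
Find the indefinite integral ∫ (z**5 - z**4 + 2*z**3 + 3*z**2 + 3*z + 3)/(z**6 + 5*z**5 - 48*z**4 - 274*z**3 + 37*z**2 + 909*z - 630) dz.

15263*log(z - 7)/56160 - 109*log(z - 1)/9408 + 119*log(z + 3)/320 - 3937*log(z + 5)/864 + 3137*log(z + 6)/637 + 11/(1008*z - 1008) + C

Factor the denominator: (z - 7)*(z - 1)**2*(z + 3)*(z + 5)*(z + 6).
Partial-fraction decomposition: 3137/(637*(z + 6)) - 3937/(864*(z + 5)) + 119/(320*(z + 3)) - 109/(9408*(z - 1)) - 11/(1008*(z - 1)**2) + 15263/(56160*(z - 7)).
Integrate each term; A/(z−a) gives A·log|z−a|; A/(z−a)² gives −A/(z−a).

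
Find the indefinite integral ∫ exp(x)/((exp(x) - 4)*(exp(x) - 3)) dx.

log(exp(x) - 4) - log(exp(x) - 3) + C

Let u = e^x, du = e^x dx.
The integral becomes ∫ du/((u-4)(u-3)); decompose into partial fractions.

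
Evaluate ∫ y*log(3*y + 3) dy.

y**2*log(3*y + 3)/2 - y**2/4 + y/2 - log(y + 1)/2 + C

Use integration by parts with u = log(3*y + 3), dv = y dy.
Then du = 3/(3*y + 3) dy and v = y**2/2.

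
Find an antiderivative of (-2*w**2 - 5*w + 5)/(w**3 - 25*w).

-log(w)/5 - 7*log(w - 5)/5 - 2*log(w + 5)/5 + C

Factor the denominator: w*(w - 5)*(w + 5).
Partial-fraction decomposition: -2/(5*(w + 5)) - 7/(5*(w - 5)) - 1/(5*w).
Integrate each term: A/(w−a) contributes A·log|w−a|.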